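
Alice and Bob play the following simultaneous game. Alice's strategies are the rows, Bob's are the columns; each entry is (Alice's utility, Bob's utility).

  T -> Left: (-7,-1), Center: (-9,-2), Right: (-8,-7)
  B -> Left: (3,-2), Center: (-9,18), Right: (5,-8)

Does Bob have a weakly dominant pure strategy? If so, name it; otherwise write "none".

none

Left fails to dominate Center at B (-2<18).
Center fails to dominate Left at T (-2<-1).
Right fails to dominate Left at T (-7<-1).
No single strategy dominates all the others.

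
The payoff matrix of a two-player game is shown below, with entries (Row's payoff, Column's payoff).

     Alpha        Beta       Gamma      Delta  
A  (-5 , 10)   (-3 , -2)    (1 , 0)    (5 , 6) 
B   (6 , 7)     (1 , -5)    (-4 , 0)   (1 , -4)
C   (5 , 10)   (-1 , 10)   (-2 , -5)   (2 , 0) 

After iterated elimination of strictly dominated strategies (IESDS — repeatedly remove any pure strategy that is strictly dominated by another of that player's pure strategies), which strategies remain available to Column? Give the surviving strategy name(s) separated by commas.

For Column, Alpha strictly dominates Gamma on the remaining rows (A: 10>0, B: 7>0, C: 10>-5); eliminate Gamma.
For Column, Alpha strictly dominates Delta on the remaining rows (A: 10>6, B: 7>-4, C: 10>0); eliminate Delta.
Row's strategy A is strictly dominated by B (Alpha: 6>-5, Beta: 1>-3) and is removed.
For Row, B strictly dominates C on the remaining columns (Alpha: 6>5, Beta: 1>-1); eliminate C.
Column Beta is eliminated: Alpha beats it against every remaining row (B: 7>-5).
Among the remaining strategies, none is strictly dominated by another pure strategy of the same player, so the elimination stops.
Surviving strategies — Row: {B}; Column: {Alpha}.

Alpha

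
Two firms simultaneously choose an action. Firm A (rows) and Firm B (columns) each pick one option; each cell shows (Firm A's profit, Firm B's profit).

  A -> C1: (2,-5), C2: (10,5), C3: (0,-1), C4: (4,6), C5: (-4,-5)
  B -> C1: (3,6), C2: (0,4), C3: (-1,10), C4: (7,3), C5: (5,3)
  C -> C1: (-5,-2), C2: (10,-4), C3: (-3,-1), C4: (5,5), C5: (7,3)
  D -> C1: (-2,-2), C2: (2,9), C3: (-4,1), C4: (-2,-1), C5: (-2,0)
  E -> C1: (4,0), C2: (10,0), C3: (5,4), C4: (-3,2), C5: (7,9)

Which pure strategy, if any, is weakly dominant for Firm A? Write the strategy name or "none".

none

A fails to dominate B at C1 (2<3).
B fails to dominate A at C2 (0<10).
C fails to dominate A at C1 (-5<2).
D fails to dominate A at C1 (-2<2).
E fails to dominate A at C4 (-3<4).
No single strategy dominates all the others.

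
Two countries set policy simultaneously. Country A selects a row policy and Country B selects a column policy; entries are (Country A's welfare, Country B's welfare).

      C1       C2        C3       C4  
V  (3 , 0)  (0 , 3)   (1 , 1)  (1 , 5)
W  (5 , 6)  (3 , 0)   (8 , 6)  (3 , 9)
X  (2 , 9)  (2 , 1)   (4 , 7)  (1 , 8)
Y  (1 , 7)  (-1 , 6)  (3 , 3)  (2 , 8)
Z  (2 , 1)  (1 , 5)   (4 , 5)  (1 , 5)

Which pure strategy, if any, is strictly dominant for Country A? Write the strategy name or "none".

W

W vs V: C1: 5>3, C2: 3>0, C3: 8>1, C4: 3>1.
W vs X: C1: 5>2, C2: 3>2, C3: 8>4, C4: 3>1.
W vs Y: C1: 5>1, C2: 3>-1, C3: 8>3, C4: 3>2.
W vs Z: C1: 5>2, C2: 3>1, C3: 8>4, C4: 3>1.
W strictly beats every other strategy against every opponent action, so it is strictly dominant.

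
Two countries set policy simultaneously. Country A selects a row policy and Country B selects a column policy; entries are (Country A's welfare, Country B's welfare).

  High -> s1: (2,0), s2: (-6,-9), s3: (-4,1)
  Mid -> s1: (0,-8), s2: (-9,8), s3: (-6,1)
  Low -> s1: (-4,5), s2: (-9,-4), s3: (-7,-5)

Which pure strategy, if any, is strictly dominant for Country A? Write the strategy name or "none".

High vs Mid: s1: 2>0, s2: -6>-9, s3: -4>-6.
High vs Low: s1: 2>-4, s2: -6>-9, s3: -4>-7.
High strictly beats every other strategy against every opponent action, so it is strictly dominant.

High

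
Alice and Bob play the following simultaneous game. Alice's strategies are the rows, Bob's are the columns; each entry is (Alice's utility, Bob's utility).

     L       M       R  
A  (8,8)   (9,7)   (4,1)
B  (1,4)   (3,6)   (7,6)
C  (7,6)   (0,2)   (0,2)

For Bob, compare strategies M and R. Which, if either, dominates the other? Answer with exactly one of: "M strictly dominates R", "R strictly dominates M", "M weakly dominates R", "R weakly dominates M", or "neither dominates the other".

Compare M to R across each choice by Alice: A: 7>1, B: 6=6, C: 2=2.
M is at least as good everywhere and strictly better somewhere (tied only at B, C), so M weakly but not strictly dominates R.

M weakly dominates R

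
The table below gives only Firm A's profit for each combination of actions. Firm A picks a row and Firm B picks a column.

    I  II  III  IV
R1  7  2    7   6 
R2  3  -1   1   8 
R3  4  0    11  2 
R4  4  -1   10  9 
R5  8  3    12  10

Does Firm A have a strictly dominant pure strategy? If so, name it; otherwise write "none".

R5

R5 vs R1: I: 8>7, II: 3>2, III: 12>7, IV: 10>6.
R5 vs R2: I: 8>3, II: 3>-1, III: 12>1, IV: 10>8.
R5 vs R3: I: 8>4, II: 3>0, III: 12>11, IV: 10>2.
R5 vs R4: I: 8>4, II: 3>-1, III: 12>10, IV: 10>9.
R5 strictly beats every other strategy against every opponent action, so it is strictly dominant.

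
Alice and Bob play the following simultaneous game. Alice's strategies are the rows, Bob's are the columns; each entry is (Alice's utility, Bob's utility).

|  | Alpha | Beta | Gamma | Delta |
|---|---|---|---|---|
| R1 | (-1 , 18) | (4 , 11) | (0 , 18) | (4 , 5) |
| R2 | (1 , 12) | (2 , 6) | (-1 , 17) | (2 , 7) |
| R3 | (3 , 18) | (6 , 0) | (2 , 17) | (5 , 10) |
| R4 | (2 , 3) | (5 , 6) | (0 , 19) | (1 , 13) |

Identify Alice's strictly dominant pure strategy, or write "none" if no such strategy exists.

R3 vs R1: Alpha: 3>-1, Beta: 6>4, Gamma: 2>0, Delta: 5>4.
R3 vs R2: Alpha: 3>1, Beta: 6>2, Gamma: 2>-1, Delta: 5>2.
R3 vs R4: Alpha: 3>2, Beta: 6>5, Gamma: 2>0, Delta: 5>1.
R3 strictly beats every other strategy against every opponent action, so it is strictly dominant.

R3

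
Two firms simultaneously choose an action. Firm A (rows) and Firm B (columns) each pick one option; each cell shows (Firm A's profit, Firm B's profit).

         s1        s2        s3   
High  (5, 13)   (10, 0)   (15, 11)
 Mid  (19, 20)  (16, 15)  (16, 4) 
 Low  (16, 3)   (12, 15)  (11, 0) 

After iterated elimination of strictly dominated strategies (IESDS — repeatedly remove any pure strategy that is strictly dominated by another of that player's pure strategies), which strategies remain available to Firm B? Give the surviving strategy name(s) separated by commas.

Row High is eliminated: Mid beats it against every remaining column (s1: 19>5, s2: 16>10, s3: 16>15).
For Firm A, Mid strictly dominates Low on the remaining columns (s1: 19>16, s2: 16>12, s3: 16>11); eliminate Low.
Column s2 is eliminated: s1 beats it against every remaining row (Mid: 20>15).
Column s3 is eliminated: s1 beats it against every remaining row (Mid: 20>4).
Among the remaining strategies, none is strictly dominated by another pure strategy of the same player, so the elimination stops.
Surviving strategies — Firm A: {Mid}; Firm B: {s1}.

s1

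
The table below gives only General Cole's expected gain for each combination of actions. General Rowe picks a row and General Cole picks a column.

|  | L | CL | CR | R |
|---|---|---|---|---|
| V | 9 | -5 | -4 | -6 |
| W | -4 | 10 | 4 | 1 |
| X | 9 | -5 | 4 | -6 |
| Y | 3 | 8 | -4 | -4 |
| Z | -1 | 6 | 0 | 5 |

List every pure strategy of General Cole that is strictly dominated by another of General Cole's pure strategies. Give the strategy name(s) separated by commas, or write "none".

R

L is not dominated — it holds its own against CL at V (9>-5); CR at V (9>-4); R at V (9>-6).
Nothing dominates CL: L at W (10>-4); CR at W (10>4); R at V (-5>-6).
Nothing dominates CR: L at W (4>-4); CL at V (-4>-5); R at V (-4>-6).
CL strictly dominates R — V: -5>-6, W: 10>1, X: -5>-6, Y: 8>-4, Z: 6>5.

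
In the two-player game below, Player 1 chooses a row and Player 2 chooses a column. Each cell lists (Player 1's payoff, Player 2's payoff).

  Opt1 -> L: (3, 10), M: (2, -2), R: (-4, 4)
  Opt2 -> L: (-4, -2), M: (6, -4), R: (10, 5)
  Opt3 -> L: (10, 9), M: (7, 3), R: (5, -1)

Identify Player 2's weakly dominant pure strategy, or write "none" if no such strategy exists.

L fails to dominate R at Opt2 (-2<5).
M fails to dominate L at Opt1 (-2<10).
R fails to dominate L at Opt1 (4<10).
No single strategy dominates all the others.

none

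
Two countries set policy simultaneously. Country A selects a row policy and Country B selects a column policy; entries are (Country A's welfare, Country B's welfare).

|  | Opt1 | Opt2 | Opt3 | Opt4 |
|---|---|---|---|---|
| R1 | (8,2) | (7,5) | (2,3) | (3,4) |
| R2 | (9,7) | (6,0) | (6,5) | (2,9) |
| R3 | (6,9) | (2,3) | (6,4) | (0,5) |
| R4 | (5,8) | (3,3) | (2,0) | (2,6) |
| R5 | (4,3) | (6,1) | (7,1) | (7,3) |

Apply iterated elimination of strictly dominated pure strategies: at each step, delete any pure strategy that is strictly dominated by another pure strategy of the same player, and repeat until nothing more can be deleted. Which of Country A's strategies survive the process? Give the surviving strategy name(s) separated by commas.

Column Opt3 is eliminated: Opt4 beats it against every remaining row (R1: 4>3, R2: 9>5, R3: 5>4, R4: 6>0, R5: 3>1).
Country A's strategy R3 is strictly dominated by R1 (Opt1: 8>6, Opt2: 7>2, Opt4: 3>0) and is removed.
Row R4 is eliminated: R1 beats it against every remaining column (Opt1: 8>5, Opt2: 7>3, Opt4: 3>2).
Among the remaining strategies, none is strictly dominated by another pure strategy of the same player, so the elimination stops.
Surviving strategies — Country A: {R1, R2, R5}; Country B: {Opt1, Opt2, Opt4}.

R1, R2, R5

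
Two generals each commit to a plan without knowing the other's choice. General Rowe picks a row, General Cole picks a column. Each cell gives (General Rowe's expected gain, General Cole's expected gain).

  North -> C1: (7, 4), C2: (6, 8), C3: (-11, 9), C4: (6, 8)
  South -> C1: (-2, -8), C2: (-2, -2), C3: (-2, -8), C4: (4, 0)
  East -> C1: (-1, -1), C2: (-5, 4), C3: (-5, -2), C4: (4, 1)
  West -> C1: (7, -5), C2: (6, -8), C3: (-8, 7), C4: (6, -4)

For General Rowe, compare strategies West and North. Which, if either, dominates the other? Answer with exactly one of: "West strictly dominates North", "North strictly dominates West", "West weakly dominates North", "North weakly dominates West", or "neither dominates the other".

West's payoffs vs North's, by General Cole's action — C1: 7=7, C2: 6=6, C3: -8>-11, C4: 6=6.
West is at least as good everywhere and strictly better somewhere (tied only at C1, C2, C4), so West weakly but not strictly dominates North.

West weakly dominates North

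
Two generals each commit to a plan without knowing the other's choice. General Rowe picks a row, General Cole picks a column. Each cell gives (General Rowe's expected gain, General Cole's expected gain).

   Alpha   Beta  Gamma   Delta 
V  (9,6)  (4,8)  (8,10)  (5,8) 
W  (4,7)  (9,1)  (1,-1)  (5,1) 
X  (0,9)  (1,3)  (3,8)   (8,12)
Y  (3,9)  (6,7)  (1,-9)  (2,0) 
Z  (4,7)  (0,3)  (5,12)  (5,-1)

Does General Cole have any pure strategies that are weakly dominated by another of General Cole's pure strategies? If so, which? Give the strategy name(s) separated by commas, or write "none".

none

Alpha is not dominated — it holds its own against Beta at W (7>1); Gamma at W (7>-1); Delta at W (7>1).
Beta: no other strategy beats it everywhere (Alpha at V (8>6); Gamma at W (1>-1); Delta at Y (7>0)).
Nothing dominates Gamma: Alpha at V (10>6); Beta at V (10>8); Delta at V (10>8).
Delta: no other strategy beats it everywhere (Alpha at V (8>6); Beta at X (12>3); Gamma at W (1>-1)).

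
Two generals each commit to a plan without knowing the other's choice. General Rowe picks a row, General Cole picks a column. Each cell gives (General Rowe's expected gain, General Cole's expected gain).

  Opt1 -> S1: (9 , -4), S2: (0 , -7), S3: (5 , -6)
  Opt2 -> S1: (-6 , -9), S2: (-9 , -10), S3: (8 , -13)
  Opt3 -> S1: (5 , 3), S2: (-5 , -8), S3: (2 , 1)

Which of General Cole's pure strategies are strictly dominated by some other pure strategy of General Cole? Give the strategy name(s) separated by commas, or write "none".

S2, S3

S1 is not dominated — it holds its own against S2 at Opt1 (-4>-7); S3 at Opt1 (-4>-6).
S2: dominated, since S1 does at least as well everywhere (Opt1: -4>-7, Opt2: -9>-10, Opt3: 3>-8).
S3: dominated, since S1 does at least as well everywhere (Opt1: -4>-6, Opt2: -9>-13, Opt3: 3>1).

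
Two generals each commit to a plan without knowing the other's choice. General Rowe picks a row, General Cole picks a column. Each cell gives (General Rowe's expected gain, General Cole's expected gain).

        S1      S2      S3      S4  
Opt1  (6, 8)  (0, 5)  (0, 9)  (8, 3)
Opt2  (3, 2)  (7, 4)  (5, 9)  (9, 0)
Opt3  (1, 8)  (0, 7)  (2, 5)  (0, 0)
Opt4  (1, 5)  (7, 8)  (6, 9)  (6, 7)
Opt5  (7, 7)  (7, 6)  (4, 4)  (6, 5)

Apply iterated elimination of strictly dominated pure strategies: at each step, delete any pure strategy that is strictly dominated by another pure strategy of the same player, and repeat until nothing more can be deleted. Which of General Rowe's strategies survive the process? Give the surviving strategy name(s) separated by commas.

Opt2, Opt4, Opt5

Row Opt3 is eliminated: Opt2 beats it against every remaining column (S1: 3>1, S2: 7>0, S3: 5>2, S4: 9>0).
Column S4 is eliminated: S2 beats it against every remaining row (Opt1: 5>3, Opt2: 4>0, Opt4: 8>7, Opt5: 6>5).
General Rowe's strategy Opt1 is strictly dominated by Opt5 (S1: 7>6, S2: 7>0, S3: 4>0) and is removed.
Among the remaining strategies, none is strictly dominated by another pure strategy of the same player, so the elimination stops.
Surviving strategies — General Rowe: {Opt2, Opt4, Opt5}; General Cole: {S1, S2, S3}.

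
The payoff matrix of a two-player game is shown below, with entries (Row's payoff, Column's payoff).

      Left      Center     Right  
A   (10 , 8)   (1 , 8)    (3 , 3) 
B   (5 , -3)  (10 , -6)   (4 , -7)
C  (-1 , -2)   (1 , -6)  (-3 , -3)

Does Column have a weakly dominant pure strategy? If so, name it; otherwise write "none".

Left

Left vs Center: A: 8=8, B: -3>-6, C: -2>-6.
Left vs Right: A: 8>3, B: -3>-7, C: -2>-3.
Left is at least as good as every other strategy against every opponent action, so it is weakly dominant.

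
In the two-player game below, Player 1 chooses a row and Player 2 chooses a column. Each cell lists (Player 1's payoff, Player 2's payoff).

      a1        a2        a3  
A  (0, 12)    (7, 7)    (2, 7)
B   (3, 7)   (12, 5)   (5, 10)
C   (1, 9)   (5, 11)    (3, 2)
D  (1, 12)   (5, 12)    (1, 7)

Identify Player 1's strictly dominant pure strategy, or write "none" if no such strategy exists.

B vs A: a1: 3>0, a2: 12>7, a3: 5>2.
B vs C: a1: 3>1, a2: 12>5, a3: 5>3.
B vs D: a1: 3>1, a2: 12>5, a3: 5>1.
B strictly beats every other strategy against every opponent action, so it is strictly dominant.

B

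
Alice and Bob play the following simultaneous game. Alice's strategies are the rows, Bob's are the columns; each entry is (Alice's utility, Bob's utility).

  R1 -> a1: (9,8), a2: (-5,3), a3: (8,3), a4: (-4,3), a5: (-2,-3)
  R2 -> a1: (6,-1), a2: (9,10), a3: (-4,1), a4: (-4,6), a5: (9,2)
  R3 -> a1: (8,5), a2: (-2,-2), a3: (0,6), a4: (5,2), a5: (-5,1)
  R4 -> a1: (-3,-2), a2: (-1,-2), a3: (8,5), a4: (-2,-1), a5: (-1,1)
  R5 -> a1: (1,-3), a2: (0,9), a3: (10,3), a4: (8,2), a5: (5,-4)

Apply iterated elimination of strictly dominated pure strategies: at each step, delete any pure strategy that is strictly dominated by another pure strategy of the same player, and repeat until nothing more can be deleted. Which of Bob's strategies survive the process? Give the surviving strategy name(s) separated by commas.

Row R4 is eliminated: R5 beats it against every remaining column (a1: 1>-3, a2: 0>-1, a3: 10>8, a4: 8>-2, a5: 5>-1).
Bob's strategy a5 is strictly dominated by a4 (R1: 3>-3, R2: 6>2, R3: 2>1, R5: 2>-4) and is removed.
Among the remaining strategies, none is strictly dominated by another pure strategy of the same player, so the elimination stops.
Surviving strategies — Alice: {R1, R2, R3, R5}; Bob: {a1, a2, a3, a4}.

a1, a2, a3, a4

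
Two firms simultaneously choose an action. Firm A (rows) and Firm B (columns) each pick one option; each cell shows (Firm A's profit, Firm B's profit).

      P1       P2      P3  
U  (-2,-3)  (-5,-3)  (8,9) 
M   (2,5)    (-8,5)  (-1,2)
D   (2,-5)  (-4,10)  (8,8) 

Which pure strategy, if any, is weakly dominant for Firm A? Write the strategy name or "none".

D

D vs U: P1: 2>-2, P2: -4>-5, P3: 8=8.
D vs M: P1: 2=2, P2: -4>-8, P3: 8>-1.
D is at least as good as every other strategy against every opponent action, so it is weakly dominant.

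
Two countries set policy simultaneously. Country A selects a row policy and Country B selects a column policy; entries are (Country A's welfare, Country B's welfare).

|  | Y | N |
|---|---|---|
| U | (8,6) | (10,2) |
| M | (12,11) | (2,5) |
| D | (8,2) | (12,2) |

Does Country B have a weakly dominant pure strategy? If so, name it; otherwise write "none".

Y vs N: U: 6>2, M: 11>5, D: 2=2.
Y is at least as good as every other strategy against every opponent action, so it is weakly dominant.

Y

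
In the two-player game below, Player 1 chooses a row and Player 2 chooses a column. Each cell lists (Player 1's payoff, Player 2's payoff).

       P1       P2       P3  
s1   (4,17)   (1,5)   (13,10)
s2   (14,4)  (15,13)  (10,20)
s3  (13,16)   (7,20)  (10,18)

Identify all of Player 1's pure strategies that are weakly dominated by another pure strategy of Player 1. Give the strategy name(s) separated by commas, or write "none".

s3

s1 is not dominated — it holds its own against s2 at P3 (13>10); s3 at P3 (13>10).
Nothing dominates s2: s1 at P1 (14>4); s3 at P1 (14>13).
s2 weakly dominates s3 — P1: 14>13, P2: 15>7, P3: 10=10.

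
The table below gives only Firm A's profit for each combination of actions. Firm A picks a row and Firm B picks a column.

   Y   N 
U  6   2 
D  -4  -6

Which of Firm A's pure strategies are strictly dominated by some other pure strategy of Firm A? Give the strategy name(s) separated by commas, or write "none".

Nothing dominates U: D at Y (6>-4).
D is strictly dominated by U (Y: 6>-4, N: 2>-6).

D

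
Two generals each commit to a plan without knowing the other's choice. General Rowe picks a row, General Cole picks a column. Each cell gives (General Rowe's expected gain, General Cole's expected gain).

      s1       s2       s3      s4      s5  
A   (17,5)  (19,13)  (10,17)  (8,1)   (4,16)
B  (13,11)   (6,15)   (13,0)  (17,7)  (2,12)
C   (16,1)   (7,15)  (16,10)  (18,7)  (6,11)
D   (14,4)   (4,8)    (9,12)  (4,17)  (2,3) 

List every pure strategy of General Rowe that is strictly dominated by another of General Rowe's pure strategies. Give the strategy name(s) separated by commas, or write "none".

A: no other strategy beats it everywhere (B at s1 (17>13); C at s1 (17>16); D at s1 (17>14)).
C strictly dominates B — s1: 16>13, s2: 7>6, s3: 16>13, s4: 18>17, s5: 6>2.
C is not dominated — it holds its own against A at s3 (16>10); B at s1 (16>13); D at s1 (16>14).
A strictly dominates D — s1: 17>14, s2: 19>4, s3: 10>9, s4: 8>4, s5: 4>2.

B, D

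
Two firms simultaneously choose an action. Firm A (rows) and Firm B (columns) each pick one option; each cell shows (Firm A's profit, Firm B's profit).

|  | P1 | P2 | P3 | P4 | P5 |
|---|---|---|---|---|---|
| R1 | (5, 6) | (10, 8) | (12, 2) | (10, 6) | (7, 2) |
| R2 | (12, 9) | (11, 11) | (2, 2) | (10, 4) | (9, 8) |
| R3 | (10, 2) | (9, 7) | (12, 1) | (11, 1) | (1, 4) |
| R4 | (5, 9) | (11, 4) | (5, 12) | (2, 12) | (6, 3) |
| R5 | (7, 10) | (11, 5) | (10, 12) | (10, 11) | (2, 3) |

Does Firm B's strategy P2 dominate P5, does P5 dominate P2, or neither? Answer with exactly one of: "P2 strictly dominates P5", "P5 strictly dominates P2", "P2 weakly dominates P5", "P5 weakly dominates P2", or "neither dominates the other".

P2 strictly dominates P5

Compare P2 to P5 across every action of Firm A: R1: 8>2, R2: 11>8, R3: 7>4, R4: 4>3, R5: 5>3.
Every comparison favours P2, so P2 strictly dominates P5.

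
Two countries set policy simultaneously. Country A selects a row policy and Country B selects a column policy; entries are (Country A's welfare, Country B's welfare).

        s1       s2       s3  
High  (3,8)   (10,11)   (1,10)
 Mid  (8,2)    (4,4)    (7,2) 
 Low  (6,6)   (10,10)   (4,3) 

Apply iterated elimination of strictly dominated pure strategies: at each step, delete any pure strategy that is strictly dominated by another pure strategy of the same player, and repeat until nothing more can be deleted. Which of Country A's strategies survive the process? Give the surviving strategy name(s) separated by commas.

For Country B, s2 strictly dominates s1 on the remaining rows (High: 11>8, Mid: 4>2, Low: 10>6); eliminate s1.
For Country B, s2 strictly dominates s3 on the remaining rows (High: 11>10, Mid: 4>2, Low: 10>3); eliminate s3.
Country A's strategy Mid is strictly dominated by High (s2: 10>4) and is removed.
Among the remaining strategies, none is strictly dominated by another pure strategy of the same player, so the elimination stops.
Surviving strategies — Country A: {High, Low}; Country B: {s2}.

High, Low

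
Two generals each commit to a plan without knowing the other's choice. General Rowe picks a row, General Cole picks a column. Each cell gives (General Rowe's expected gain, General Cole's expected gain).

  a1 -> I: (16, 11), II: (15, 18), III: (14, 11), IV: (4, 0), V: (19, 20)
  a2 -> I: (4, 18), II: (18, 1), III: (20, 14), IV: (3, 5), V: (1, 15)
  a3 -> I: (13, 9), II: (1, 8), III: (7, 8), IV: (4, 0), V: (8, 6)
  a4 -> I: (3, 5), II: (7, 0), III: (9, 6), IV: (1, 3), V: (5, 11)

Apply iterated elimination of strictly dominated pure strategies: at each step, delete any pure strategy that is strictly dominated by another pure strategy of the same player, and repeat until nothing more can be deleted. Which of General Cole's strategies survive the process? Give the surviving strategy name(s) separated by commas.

Row a4 is eliminated: a1 beats it against every remaining column (I: 16>3, II: 15>7, III: 14>9, IV: 4>1, V: 19>5).
For General Cole, I strictly dominates IV on the remaining rows (a1: 11>0, a2: 18>5, a3: 9>0); eliminate IV.
Row a3 is eliminated: a1 beats it against every remaining column (I: 16>13, II: 15>1, III: 14>7, V: 19>8).
General Cole's strategy II is strictly dominated by V (a1: 20>18, a2: 15>1) and is removed.
Column III is eliminated: V beats it against every remaining row (a1: 20>11, a2: 15>14).
For General Rowe, a1 strictly dominates a2 on the remaining columns (I: 16>4, V: 19>1); eliminate a2.
Column I is eliminated: V beats it against every remaining row (a1: 20>11).
Among the remaining strategies, none is strictly dominated by another pure strategy of the same player, so the elimination stops.
Surviving strategies — General Rowe: {a1}; General Cole: {V}.

V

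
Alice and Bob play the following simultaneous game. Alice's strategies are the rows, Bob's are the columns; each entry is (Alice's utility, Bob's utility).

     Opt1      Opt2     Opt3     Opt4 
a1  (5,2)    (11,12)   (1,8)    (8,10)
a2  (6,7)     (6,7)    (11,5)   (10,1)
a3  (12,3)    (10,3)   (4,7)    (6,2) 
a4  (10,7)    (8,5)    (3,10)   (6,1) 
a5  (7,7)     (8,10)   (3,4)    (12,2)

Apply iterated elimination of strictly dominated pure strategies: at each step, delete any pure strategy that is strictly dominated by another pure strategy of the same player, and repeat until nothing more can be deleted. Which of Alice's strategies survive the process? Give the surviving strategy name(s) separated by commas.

Column Opt4 is eliminated: Opt2 beats it against every remaining row (a1: 12>10, a2: 7>1, a3: 3>2, a4: 5>1, a5: 10>2).
For Alice, a3 strictly dominates a4 on the remaining columns (Opt1: 12>10, Opt2: 10>8, Opt3: 4>3); eliminate a4.
Row a5 is eliminated: a3 beats it against every remaining column (Opt1: 12>7, Opt2: 10>8, Opt3: 4>3).
Among the remaining strategies, none is strictly dominated by another pure strategy of the same player, so the elimination stops.
Surviving strategies — Alice: {a1, a2, a3}; Bob: {Opt1, Opt2, Opt3}.

a1, a2, a3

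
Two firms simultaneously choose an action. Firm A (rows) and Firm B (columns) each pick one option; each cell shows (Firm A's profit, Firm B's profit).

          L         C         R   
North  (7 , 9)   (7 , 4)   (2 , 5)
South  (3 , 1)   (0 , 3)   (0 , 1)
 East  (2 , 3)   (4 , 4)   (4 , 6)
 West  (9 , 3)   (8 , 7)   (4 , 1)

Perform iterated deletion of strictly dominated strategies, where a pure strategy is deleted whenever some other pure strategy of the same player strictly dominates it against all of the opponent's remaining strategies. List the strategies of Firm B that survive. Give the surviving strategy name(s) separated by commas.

Row North is eliminated: West beats it against every remaining column (L: 9>7, C: 8>7, R: 4>2).
Row South is eliminated: West beats it against every remaining column (L: 9>3, C: 8>0, R: 4>0).
Column L is eliminated: C beats it against every remaining row (East: 4>3, West: 7>3).
Among the remaining strategies, none is strictly dominated by another pure strategy of the same player, so the elimination stops.
Surviving strategies — Firm A: {East, West}; Firm B: {C, R}.

C, R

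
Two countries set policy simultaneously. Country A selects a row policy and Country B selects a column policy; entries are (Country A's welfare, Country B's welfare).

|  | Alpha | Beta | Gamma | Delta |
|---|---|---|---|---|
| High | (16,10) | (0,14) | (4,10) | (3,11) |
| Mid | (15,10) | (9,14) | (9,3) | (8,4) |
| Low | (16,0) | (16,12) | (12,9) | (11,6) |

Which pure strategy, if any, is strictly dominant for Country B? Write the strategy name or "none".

Beta

Beta vs Alpha: High: 14>10, Mid: 14>10, Low: 12>0.
Beta vs Gamma: High: 14>10, Mid: 14>3, Low: 12>9.
Beta vs Delta: High: 14>11, Mid: 14>4, Low: 12>6.
Beta strictly beats every other strategy against every opponent action, so it is strictly dominant.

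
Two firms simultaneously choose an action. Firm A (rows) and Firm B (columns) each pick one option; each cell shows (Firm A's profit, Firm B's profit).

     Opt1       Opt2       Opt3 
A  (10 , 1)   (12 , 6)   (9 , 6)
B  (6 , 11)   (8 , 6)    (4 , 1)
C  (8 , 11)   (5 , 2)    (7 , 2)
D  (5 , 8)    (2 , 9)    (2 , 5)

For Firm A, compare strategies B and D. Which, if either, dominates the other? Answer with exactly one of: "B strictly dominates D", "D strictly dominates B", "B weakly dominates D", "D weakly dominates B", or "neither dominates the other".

Compare B to D across every action of Firm B: Opt1: 6>5, Opt2: 8>2, Opt3: 4>2.
B gives a strictly higher payoff against every action of Firm B, so B strictly dominates D.

B strictly dominates D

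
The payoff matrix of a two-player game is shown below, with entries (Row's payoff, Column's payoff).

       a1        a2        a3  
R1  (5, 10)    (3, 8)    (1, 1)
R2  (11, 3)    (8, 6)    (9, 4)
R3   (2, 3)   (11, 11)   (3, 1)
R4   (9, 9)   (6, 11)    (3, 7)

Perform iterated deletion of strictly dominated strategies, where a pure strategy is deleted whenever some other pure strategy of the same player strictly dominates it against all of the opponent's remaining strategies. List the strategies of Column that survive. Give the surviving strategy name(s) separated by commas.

Row's strategy R1 is strictly dominated by R2 (a1: 11>5, a2: 8>3, a3: 9>1) and is removed.
For Row, R2 strictly dominates R4 on the remaining columns (a1: 11>9, a2: 8>6, a3: 9>3); eliminate R4.
For Column, a2 strictly dominates a1 on the remaining rows (R2: 6>3, R3: 11>3); eliminate a1.
For Column, a2 strictly dominates a3 on the remaining rows (R2: 6>4, R3: 11>1); eliminate a3.
For Row, R3 strictly dominates R2 on the remaining columns (a2: 11>8); eliminate R2.
Among the remaining strategies, none is strictly dominated by another pure strategy of the same player, so the elimination stops.
Surviving strategies — Row: {R3}; Column: {a2}.

a2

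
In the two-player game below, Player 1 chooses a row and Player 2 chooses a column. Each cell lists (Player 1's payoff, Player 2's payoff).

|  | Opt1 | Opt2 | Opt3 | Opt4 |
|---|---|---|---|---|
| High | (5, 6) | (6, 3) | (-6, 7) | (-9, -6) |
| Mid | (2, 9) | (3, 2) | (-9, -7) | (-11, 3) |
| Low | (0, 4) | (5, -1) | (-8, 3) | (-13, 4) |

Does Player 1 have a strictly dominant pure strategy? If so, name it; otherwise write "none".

High

High vs Mid: Opt1: 5>2, Opt2: 6>3, Opt3: -6>-9, Opt4: -9>-11.
High vs Low: Opt1: 5>0, Opt2: 6>5, Opt3: -6>-8, Opt4: -9>-13.
High strictly beats every other strategy against every opponent action, so it is strictly dominant.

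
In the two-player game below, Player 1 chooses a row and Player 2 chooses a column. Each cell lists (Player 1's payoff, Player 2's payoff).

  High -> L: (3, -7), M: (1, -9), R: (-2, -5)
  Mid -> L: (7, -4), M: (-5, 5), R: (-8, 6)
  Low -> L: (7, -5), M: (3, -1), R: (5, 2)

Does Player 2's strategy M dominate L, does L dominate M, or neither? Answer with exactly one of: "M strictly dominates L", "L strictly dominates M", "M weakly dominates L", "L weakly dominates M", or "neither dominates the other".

Compare M to L across each choice by Player 1: High: -9<-7, Mid: 5>-4, Low: -1>-5.
M does better at Mid, Low but worse at High; neither strategy dominates the other.

neither dominates the other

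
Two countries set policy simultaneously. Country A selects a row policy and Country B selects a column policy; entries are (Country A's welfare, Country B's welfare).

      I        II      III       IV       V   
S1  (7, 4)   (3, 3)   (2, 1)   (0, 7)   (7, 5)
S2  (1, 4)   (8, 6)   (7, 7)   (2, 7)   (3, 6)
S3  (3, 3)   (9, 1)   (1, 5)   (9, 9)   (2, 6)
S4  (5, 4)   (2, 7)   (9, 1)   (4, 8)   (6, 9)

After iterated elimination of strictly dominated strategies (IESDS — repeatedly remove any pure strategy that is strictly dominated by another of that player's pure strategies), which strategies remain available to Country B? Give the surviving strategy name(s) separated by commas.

Country B's strategy I is strictly dominated by IV (S1: 7>4, S2: 7>4, S3: 9>3, S4: 8>4) and is removed.
Country B's strategy II is strictly dominated by IV (S1: 7>3, S2: 7>6, S3: 9>1, S4: 8>7) and is removed.
For Country A, S4 strictly dominates S2 on the remaining columns (III: 9>7, IV: 4>2, V: 6>3); eliminate S2.
For Country B, IV strictly dominates III on the remaining rows (S1: 7>1, S3: 9>5, S4: 8>1); eliminate III.
Among the remaining strategies, none is strictly dominated by another pure strategy of the same player, so the elimination stops.
Surviving strategies — Country A: {S1, S3, S4}; Country B: {IV, V}.

IV, V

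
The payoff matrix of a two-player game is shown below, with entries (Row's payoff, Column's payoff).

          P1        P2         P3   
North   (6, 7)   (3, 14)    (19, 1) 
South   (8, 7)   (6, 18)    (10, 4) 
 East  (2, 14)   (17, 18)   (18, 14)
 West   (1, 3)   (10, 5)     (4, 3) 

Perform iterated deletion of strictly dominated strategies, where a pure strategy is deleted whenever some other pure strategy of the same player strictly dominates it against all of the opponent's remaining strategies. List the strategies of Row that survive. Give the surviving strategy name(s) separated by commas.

East

Row's strategy West is strictly dominated by East (P1: 2>1, P2: 17>10, P3: 18>4) and is removed.
Column's strategy P1 is strictly dominated by P2 (North: 14>7, South: 18>7, East: 18>14) and is removed.
Row's strategy South is strictly dominated by East (P2: 17>6, P3: 18>10) and is removed.
Column's strategy P3 is strictly dominated by P2 (North: 14>1, East: 18>14) and is removed.
Row North is eliminated: East beats it against every remaining column (P2: 17>3).
Among the remaining strategies, none is strictly dominated by another pure strategy of the same player, so the elimination stops.
Surviving strategies — Row: {East}; Column: {P2}.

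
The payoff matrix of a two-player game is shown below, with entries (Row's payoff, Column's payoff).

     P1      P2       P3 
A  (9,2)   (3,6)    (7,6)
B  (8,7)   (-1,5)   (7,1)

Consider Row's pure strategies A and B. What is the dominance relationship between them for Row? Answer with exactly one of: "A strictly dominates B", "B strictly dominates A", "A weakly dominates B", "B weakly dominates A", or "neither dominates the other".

A weakly dominates B

A's payoffs vs B's, by Column's action — P1: 9>8, P2: 3>-1, P3: 7=7.
A is at least as good everywhere and strictly better somewhere (tied only at P3), so A weakly but not strictly dominates B.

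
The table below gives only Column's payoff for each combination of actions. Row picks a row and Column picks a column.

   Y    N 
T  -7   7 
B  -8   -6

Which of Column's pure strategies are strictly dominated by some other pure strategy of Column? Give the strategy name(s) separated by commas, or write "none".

Y

N strictly dominates Y — T: 7>-7, B: -6>-8.
N is not dominated — it holds its own against Y at T (7>-7).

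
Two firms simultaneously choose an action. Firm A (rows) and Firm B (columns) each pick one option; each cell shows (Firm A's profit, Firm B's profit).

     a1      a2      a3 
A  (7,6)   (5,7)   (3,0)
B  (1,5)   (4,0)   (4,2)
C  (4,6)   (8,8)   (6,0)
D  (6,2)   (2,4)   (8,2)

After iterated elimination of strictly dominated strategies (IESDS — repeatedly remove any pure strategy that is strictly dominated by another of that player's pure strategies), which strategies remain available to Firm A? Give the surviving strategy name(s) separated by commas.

Row B is eliminated: C beats it against every remaining column (a1: 4>1, a2: 8>4, a3: 6>4).
For Firm B, a2 strictly dominates a1 on the remaining rows (A: 7>6, C: 8>6, D: 4>2); eliminate a1.
For Firm A, C strictly dominates A on the remaining columns (a2: 8>5, a3: 6>3); eliminate A.
Firm B's strategy a3 is strictly dominated by a2 (C: 8>0, D: 4>2) and is removed.
Row D is eliminated: C beats it against every remaining column (a2: 8>2).
Among the remaining strategies, none is strictly dominated by another pure strategy of the same player, so the elimination stops.
Surviving strategies — Firm A: {C}; Firm B: {a2}.

C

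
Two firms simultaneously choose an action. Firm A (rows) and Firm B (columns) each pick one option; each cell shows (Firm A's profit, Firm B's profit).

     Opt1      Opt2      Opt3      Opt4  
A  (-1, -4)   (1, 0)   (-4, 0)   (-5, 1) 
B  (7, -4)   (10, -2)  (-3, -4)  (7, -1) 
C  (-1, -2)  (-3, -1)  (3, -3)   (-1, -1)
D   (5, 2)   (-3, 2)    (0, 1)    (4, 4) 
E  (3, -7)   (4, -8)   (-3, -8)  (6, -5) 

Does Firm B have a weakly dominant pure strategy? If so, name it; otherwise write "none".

Opt4

Opt4 vs Opt1: A: 1>-4, B: -1>-4, C: -1>-2, D: 4>2, E: -5>-7.
Opt4 vs Opt2: A: 1>0, B: -1>-2, C: -1=-1, D: 4>2, E: -5>-8.
Opt4 vs Opt3: A: 1>0, B: -1>-4, C: -1>-3, D: 4>1, E: -5>-8.
Opt4 is at least as good as every other strategy against every opponent action, so it is weakly dominant.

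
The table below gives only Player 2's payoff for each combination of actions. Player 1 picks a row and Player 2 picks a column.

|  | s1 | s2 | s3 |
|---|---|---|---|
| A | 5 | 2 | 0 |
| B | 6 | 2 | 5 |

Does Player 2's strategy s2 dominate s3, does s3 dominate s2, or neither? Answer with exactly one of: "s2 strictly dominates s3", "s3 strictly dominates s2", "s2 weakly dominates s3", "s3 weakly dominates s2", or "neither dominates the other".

s2's payoffs vs s3's, by Player 1's action — A: 2>0, B: 2<5.
s2 does better at A but worse at B; neither strategy dominates the other.

neither dominates the other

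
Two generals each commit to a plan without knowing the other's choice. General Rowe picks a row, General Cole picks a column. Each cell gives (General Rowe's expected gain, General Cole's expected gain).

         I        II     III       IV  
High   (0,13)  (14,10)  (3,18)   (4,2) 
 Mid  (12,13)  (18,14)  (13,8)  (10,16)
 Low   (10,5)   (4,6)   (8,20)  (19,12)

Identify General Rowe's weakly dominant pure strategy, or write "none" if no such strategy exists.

none

High fails to dominate Mid at I (0<12).
Mid fails to dominate Low at IV (10<19).
Low fails to dominate High at II (4<14).
No single strategy dominates all the others.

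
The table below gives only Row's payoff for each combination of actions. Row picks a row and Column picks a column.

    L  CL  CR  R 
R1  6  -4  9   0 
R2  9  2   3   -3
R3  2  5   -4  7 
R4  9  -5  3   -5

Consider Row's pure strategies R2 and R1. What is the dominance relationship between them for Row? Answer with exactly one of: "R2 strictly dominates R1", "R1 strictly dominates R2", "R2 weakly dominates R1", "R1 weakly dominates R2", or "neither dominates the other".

Compare R2 to R1 across each choice by Column: L: 9>6, CL: 2>-4, CR: 3<9, R: -3<0.
R2 does better at L, CL but worse at CR, R; neither strategy dominates the other.

neither dominates the other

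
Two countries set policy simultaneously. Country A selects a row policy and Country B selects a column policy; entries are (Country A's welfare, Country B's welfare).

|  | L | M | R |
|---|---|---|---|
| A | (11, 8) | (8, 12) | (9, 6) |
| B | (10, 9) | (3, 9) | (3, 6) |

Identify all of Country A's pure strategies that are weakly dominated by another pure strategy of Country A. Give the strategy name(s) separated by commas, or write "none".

A: no other strategy beats it everywhere (B at L (11>10)).
B is weakly dominated by A (L: 11>10, M: 8>3, R: 9>3).

B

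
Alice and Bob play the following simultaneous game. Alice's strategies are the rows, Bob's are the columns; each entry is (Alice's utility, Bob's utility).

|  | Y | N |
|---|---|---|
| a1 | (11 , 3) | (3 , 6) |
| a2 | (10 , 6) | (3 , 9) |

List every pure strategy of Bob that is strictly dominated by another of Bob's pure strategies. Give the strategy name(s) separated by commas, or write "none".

Y: dominated, since N does at least as well everywhere (a1: 6>3, a2: 9>6).
Nothing dominates N: Y at a1 (6>3).

Y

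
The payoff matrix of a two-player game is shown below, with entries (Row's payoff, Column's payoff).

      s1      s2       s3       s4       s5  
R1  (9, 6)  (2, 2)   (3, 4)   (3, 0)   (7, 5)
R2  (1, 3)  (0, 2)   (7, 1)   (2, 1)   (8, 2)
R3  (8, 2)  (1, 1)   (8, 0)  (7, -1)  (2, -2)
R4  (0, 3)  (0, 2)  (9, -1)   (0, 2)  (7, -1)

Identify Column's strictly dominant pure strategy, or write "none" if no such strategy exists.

s1 vs s2: R1: 6>2, R2: 3>2, R3: 2>1, R4: 3>2.
s1 vs s3: R1: 6>4, R2: 3>1, R3: 2>0, R4: 3>-1.
s1 vs s4: R1: 6>0, R2: 3>1, R3: 2>-1, R4: 3>2.
s1 vs s5: R1: 6>5, R2: 3>2, R3: 2>-2, R4: 3>-1.
s1 strictly beats every other strategy against every opponent action, so it is strictly dominant.

s1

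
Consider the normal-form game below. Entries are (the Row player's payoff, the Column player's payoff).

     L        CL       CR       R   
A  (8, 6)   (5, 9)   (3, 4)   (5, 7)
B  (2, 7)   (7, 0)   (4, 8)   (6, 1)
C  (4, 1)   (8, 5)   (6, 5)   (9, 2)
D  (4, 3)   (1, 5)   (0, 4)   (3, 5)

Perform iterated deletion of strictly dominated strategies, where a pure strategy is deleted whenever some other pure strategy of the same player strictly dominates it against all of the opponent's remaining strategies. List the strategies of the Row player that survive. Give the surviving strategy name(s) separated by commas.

The Row player's strategy B is strictly dominated by C (L: 4>2, CL: 8>7, CR: 6>4, R: 9>6) and is removed.
For the Row player, A strictly dominates D on the remaining columns (L: 8>4, CL: 5>1, CR: 3>0, R: 5>3); eliminate D.
The Column player's strategy L is strictly dominated by CL (A: 9>6, C: 5>1) and is removed.
For the Row player, C strictly dominates A on the remaining columns (CL: 8>5, CR: 6>3, R: 9>5); eliminate A.
Column R is eliminated: CL beats it against every remaining row (C: 5>2).
Among the remaining strategies, none is strictly dominated by another pure strategy of the same player, so the elimination stops.
Surviving strategies — the Row player: {C}; the Column player: {CL, CR}.

C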